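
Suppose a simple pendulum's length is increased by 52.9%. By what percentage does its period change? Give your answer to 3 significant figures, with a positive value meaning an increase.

T ∝ √L, so T'/T = √(1.529) = 1.237.
Percentage change in T = (1.237 − 1) × 100% = 23.7%.

23.7%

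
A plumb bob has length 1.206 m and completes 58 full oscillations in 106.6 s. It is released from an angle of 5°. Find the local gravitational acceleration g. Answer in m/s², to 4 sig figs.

T = 106.6/58 = 1.8379 s.
From T = 2π√(L/g), g = 4π²L/T² = 4π² × 1.206/1.8379² = 14.09 m/s².

14.09 m/s²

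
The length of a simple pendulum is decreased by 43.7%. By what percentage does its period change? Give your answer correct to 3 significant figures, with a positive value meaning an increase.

T ∝ √L, so T'/T = √(0.5630) = 0.7503.
Percentage change in T = (0.7503 − 1) × 100% = -25.0%.

-25.0%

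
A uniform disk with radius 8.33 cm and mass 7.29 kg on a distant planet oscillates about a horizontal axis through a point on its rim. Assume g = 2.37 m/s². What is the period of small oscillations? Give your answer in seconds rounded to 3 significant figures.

1.44 s

I_cm = ½mr² = 0.02529 kg·m². The pivot is at distance d = 0.0833 m from the centre of mass.
By the parallel-axis theorem, I = I_cm + md² = 0.02529 + 0.05058 = 0.07588 kg·m².
T = 2π√(I/(mgd)) = 2π√(0.07588/(7.29 × 2.37 × 0.0833)) = 1.44 s.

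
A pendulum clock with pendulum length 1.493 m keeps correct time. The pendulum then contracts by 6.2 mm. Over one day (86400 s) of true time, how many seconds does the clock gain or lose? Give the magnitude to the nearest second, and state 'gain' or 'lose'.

gain 180 s

T ∝ √L, so T'/T = √(1.48680/1.493) = 0.997921.
In 86400 s of true time the clock registers 86400/0.997921 = 86580.0 s, so it gains 180 s.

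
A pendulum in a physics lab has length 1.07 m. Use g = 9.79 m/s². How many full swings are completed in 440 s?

T = 2π√(L/g) = 2π√(1.07/9.79) = 2.077 s.
Number of complete oscillations = ⌊440/2.077⌋ = ⌊211.8⌋ = 211.

211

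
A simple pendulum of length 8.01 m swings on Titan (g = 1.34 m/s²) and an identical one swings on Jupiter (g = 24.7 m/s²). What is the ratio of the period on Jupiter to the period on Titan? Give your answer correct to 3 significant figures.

0.233

T ∝ 1/√g, so T₂/T₁ = √(g₁/g₂) = √(1.34/24.7) = 0.233.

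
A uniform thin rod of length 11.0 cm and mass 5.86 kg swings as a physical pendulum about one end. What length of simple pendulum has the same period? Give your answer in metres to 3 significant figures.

The equivalent simple-pendulum length is L_eq = I/(md), where I is about the pivot and d = 0.05500 m.
I_cm = (1/12)mL² = 0.005909 kg·m², so I = I_cm + md² = 0.005909 + 0.01773 = 0.02364 kg·m².
L_eq = 0.02364/(5.86 × 0.05500) = 0.0733 m.

0.0733 m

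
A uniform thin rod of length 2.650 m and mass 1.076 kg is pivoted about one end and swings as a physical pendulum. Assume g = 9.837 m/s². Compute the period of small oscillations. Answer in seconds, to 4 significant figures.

For a physical pendulum T = 2π√(I/(mgd)), with d = 1.3250 m from pivot to centre of mass.
I_cm = mL²/12 = 1.076 × 2.650²/12 = 0.62968 kg·m²; I = I_cm + md² = 0.62968 + 1.076 × 1.3250² = 2.5187 kg·m².
T = 2π√(2.5187/(1.076 × 9.837 × 1.3250)) = 2.663 s.

2.663 s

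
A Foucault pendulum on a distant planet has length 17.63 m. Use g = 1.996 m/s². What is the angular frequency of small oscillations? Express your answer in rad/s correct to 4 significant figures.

0.3365 rad/s

ω = √(g/L) = √(1.996/17.63) = 0.3365 rad/s.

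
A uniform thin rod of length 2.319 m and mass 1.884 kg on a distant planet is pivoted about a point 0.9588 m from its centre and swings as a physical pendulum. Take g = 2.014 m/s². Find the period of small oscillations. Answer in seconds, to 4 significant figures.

For a physical pendulum T = 2π√(I/(mgd)), with d = 0.95880 m from pivot to centre of mass.
I_cm = mL²/12 = 1.884 × 2.319²/12 = 0.84431 kg·m²; I = I_cm + md² = 0.84431 + 1.884 × 0.95880² = 2.5763 kg·m².
T = 2π√(2.5763/(1.884 × 2.014 × 0.95880)) = 5.287 s.

5.287 s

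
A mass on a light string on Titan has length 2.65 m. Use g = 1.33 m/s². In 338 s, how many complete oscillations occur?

38

T = 2π√(L/g) = 2π√(2.65/1.33) = 8.869 s.
Number of complete oscillations = ⌊338/8.869⌋ = ⌊38.11⌋ = 38.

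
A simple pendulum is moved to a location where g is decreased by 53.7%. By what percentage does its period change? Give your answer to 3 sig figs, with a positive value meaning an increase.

T ∝ 1/√g, so T'/T = 1/√(0.4630) = 1.470.
Percentage change in T = (1.470 − 1) × 100% = 47.0%.

47.0%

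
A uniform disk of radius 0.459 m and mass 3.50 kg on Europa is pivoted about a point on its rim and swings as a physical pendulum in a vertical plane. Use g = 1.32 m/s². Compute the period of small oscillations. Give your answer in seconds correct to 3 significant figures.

I_cm = ½mr² = 0.3687 kg·m². The pivot is at distance d = 0.459 m from the centre of mass.
By the parallel-axis theorem, I = I_cm + md² = 0.3687 + 0.7374 = 1.106 kg·m².
T = 2π√(I/(mgd)) = 2π√(1.106/(3.50 × 1.32 × 0.459)) = 4.54 s.

4.54 s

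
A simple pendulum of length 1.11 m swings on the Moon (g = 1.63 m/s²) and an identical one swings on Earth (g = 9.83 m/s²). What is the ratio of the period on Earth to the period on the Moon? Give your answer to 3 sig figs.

0.407

T ∝ 1/√g, so T₂/T₁ = √(g₁/g₂) = √(1.63/9.83) = 0.407.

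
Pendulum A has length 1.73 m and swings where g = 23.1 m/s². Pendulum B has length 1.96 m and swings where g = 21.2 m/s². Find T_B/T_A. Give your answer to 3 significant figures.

T = 2π√(L/g), so T_B/T_A = √((L_B/g_B)/(L_A/g_A)) = √((1.96/21.2)/(1.73/23.1)) = 1.11.

1.11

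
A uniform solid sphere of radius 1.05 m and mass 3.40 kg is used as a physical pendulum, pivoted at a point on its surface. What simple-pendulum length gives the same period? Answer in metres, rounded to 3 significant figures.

1.47 m

The equivalent simple-pendulum length is L_eq = I/(md), where I is about the pivot and d = 1.050 m.
I_cm = (2/5)mR² = 1.499 kg·m², so I = I_cm + md² = 1.499 + 3.748 = 5.248 kg·m².
L_eq = 5.248/(3.40 × 1.050) = 1.47 m.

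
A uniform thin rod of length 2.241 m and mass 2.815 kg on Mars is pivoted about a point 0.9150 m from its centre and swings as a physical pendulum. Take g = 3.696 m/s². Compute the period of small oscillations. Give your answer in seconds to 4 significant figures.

For a physical pendulum T = 2π√(I/(mgd)), with d = 0.91500 m from pivot to centre of mass.
I_cm = mL²/12 = 2.815 × 2.241²/12 = 1.1781 kg·m²; I = I_cm + md² = 1.1781 + 2.815 × 0.91500² = 3.5349 kg·m².
T = 2π√(3.5349/(2.815 × 3.696 × 0.91500)) = 3.829 s.

3.829 s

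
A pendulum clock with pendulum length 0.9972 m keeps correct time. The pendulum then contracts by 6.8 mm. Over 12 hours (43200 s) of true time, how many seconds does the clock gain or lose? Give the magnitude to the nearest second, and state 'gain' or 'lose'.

gain 148 s

T ∝ √L, so T'/T = √(0.99040/0.9972) = 0.996585.
In 43200 s of true time the clock registers 43200/0.996585 = 43348.1 s, so it gains 148 s.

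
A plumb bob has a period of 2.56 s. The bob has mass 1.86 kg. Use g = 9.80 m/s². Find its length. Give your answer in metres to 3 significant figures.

1.63 m

From T = 2π√(L/g), L = gT²/(4π²) = 9.80 × 2.560²/(4π²) = 1.63 m.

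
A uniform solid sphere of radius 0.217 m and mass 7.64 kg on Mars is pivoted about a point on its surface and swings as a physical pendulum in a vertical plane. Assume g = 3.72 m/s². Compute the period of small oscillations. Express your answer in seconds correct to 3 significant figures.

1.80 s

I_cm = (2/5)mr² = 0.1439 kg·m². The pivot is at distance d = 0.217 m from the centre of mass.
By the parallel-axis theorem, I = I_cm + md² = 0.1439 + 0.3598 = 0.5037 kg·m².
T = 2π√(I/(mgd)) = 2π√(0.5037/(7.64 × 3.72 × 0.217)) = 1.80 s.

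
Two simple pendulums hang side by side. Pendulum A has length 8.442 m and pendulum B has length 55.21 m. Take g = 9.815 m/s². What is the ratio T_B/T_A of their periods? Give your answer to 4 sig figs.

2.557

T ∝ √L, so T_B/T_A = √(L_B/L_A) = √(55.21/8.442) = 2.557.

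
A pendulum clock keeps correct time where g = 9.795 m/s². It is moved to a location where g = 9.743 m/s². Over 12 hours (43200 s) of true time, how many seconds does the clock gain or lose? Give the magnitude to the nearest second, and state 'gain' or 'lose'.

The clock's period scales as T ∝ 1/√g, so T'/T = √(9.795/9.743) = 1.00267.
In 43200 s of true time the clock registers 43200/1.00267 = 43085.2 s, so it loses 115 s.

lose 115 s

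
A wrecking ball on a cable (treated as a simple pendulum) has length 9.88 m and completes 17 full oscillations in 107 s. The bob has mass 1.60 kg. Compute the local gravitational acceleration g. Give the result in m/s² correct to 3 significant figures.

T = 107/17 = 6.294 s.
From T = 2π√(L/g), g = 4π²L/T² = 4π² × 9.88/6.294² = 9.85 m/s².

9.85 m/s²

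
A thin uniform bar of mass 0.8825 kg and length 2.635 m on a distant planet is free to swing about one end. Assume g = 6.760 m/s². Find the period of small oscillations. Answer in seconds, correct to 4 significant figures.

For a physical pendulum T = 2π√(I/(mgd)), with d = 1.3175 m from pivot to centre of mass.
I_cm = mL²/12 = 0.8825 × 2.635²/12 = 0.51062 kg·m²; I = I_cm + md² = 0.51062 + 0.8825 × 1.3175² = 2.0425 kg·m².
T = 2π√(2.0425/(0.8825 × 6.760 × 1.3175)) = 3.203 s.

3.203 s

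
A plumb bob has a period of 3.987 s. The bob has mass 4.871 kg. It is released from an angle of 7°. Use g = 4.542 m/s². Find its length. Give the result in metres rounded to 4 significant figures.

1.829 m

From T = 2π√(L/g), L = gT²/(4π²) = 4.542 × 3.9870²/(4π²) = 1.829 m.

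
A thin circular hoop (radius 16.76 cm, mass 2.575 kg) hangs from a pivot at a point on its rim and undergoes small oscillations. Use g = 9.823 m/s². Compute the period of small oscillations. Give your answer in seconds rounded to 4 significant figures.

I_cm = mr² = 0.072331 kg·m². The pivot is at distance d = 0.1676 m from the centre of mass.
By the parallel-axis theorem, I = I_cm + md² = 0.072331 + 0.072331 = 0.14466 kg·m².
T = 2π√(I/(mgd)) = 2π√(0.14466/(2.575 × 9.823 × 0.1676)) = 1.161 s.

1.161 s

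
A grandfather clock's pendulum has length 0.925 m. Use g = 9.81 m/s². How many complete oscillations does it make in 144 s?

74

T = 2π√(L/g) = 2π√(0.925/9.81) = 1.929 s.
Number of complete oscillations = ⌊144/1.929⌋ = ⌊74.64⌋ = 74.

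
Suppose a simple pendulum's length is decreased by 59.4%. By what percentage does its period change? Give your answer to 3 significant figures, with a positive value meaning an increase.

T ∝ √L, so T'/T = √(0.4060) = 0.6372.
Percentage change in T = (0.6372 − 1) × 100% = -36.3%.

-36.3%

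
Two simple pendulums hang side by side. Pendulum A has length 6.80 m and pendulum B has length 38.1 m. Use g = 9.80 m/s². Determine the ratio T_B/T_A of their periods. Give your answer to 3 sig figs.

2.37

T ∝ √L, so T_B/T_A = √(L_B/L_A) = √(38.1/6.80) = 2.37.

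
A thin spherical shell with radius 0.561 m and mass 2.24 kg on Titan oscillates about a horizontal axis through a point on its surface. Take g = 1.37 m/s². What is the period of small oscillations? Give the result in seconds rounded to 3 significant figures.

5.19 s

I_cm = (2/3)mr² = 0.4700 kg·m². The pivot is at distance d = 0.561 m from the centre of mass.
By the parallel-axis theorem, I = I_cm + md² = 0.4700 + 0.7050 = 1.175 kg·m².
T = 2π√(I/(mgd)) = 2π√(1.175/(2.24 × 1.37 × 0.561)) = 5.19 s.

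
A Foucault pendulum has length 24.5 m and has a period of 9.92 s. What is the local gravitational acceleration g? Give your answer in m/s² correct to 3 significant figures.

From T = 2π√(L/g), g = 4π²L/T² = 4π² × 24.5/9.920² = 9.83 m/s².

9.83 m/s²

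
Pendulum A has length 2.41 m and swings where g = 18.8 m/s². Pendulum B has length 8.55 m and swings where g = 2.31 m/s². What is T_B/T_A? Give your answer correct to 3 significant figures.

5.37

T = 2π√(L/g), so T_B/T_A = √((L_B/g_B)/(L_A/g_A)) = √((8.55/2.31)/(2.41/18.8)) = 5.37.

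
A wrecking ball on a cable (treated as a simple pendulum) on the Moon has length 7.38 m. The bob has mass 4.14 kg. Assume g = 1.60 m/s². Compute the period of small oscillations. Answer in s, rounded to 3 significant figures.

13.5 s

T = 2π√(L/g) = 2π√(7.38/1.60) = 2π × 2.148 = 13.5 s.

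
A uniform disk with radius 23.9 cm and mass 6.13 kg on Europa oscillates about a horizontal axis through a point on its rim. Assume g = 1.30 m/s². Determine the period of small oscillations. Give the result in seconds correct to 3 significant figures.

3.30 s

I_cm = ½mr² = 0.1751 kg·m². The pivot is at distance d = 0.239 m from the centre of mass.
By the parallel-axis theorem, I = I_cm + md² = 0.1751 + 0.3502 = 0.5252 kg·m².
T = 2π√(I/(mgd)) = 2π√(0.5252/(6.13 × 1.30 × 0.239)) = 3.30 s.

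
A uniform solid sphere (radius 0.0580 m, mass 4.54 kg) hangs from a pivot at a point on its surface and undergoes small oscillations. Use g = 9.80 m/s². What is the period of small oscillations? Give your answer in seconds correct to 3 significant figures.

I_cm = (2/5)mr² = 0.006109 kg·m². The pivot is at distance d = 0.0580 m from the centre of mass.
By the parallel-axis theorem, I = I_cm + md² = 0.006109 + 0.01527 = 0.02138 kg·m².
T = 2π√(I/(mgd)) = 2π√(0.02138/(4.54 × 9.80 × 0.0580)) = 0.572 s.

0.572 s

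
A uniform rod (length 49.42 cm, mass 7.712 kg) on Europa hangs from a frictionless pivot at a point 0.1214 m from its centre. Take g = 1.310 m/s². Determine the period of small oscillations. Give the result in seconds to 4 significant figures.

2.951 s

For a physical pendulum T = 2π√(I/(mgd)), with d = 0.12140 m from pivot to centre of mass.
I_cm = mL²/12 = 7.712 × 0.4942²/12 = 0.15696 kg·m²; I = I_cm + md² = 0.15696 + 7.712 × 0.12140² = 0.27062 kg·m².
T = 2π√(0.27062/(7.712 × 1.310 × 0.12140)) = 2.951 s.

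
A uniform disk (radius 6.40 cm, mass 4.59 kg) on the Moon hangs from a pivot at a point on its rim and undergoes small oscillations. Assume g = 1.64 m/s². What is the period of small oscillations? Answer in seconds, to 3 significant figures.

1.52 s

I_cm = ½mr² = 0.009400 kg·m². The pivot is at distance d = 0.0640 m from the centre of mass.
By the parallel-axis theorem, I = I_cm + md² = 0.009400 + 0.01880 = 0.02820 kg·m².
T = 2π√(I/(mgd)) = 2π√(0.02820/(4.59 × 1.64 × 0.0640)) = 1.52 s.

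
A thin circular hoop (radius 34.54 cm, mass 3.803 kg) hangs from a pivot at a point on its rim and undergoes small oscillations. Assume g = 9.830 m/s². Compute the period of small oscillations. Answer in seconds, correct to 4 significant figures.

1.666 s

I_cm = mr² = 0.45370 kg·m². The pivot is at distance d = 0.3454 m from the centre of mass.
By the parallel-axis theorem, I = I_cm + md² = 0.45370 + 0.45370 = 0.90740 kg·m².
T = 2π√(I/(mgd)) = 2π√(0.90740/(3.803 × 9.830 × 0.3454)) = 1.666 s.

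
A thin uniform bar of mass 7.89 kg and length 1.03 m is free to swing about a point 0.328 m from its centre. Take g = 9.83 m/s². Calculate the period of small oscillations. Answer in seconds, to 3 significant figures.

1.55 s

For a physical pendulum T = 2π√(I/(mgd)), with d = 0.3280 m from pivot to centre of mass.
I_cm = mL²/12 = 7.89 × 1.03²/12 = 0.6975 kg·m²; I = I_cm + md² = 0.6975 + 7.89 × 0.3280² = 1.546 kg·m².
T = 2π√(1.546/(7.89 × 9.83 × 0.3280)) = 1.55 s.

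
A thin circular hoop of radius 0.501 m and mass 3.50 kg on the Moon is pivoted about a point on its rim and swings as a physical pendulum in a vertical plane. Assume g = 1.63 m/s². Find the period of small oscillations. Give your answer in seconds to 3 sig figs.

4.93 s

I_cm = mr² = 0.8785 kg·m². The pivot is at distance d = 0.501 m from the centre of mass.
By the parallel-axis theorem, I = I_cm + md² = 0.8785 + 0.8785 = 1.757 kg·m².
T = 2π√(I/(mgd)) = 2π√(1.757/(3.50 × 1.63 × 0.501)) = 4.93 s.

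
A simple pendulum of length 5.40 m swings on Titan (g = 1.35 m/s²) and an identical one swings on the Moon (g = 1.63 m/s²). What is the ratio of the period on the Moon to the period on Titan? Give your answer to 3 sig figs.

T ∝ 1/√g, so T₂/T₁ = √(g₁/g₂) = √(1.35/1.63) = 0.910.

0.910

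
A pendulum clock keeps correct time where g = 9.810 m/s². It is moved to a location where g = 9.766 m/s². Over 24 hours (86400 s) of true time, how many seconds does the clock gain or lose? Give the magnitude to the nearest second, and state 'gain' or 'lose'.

The clock's period scales as T ∝ 1/√g, so T'/T = √(9.810/9.766) = 1.00225.
In 86400 s of true time the clock registers 86400/1.00225 = 86206.0 s, so it loses 194 s.

lose 194 s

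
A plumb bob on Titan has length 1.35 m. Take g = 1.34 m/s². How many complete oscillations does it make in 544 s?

T = 2π√(L/g) = 2π√(1.35/1.34) = 6.307 s.
Number of complete oscillations = ⌊544/6.307⌋ = ⌊86.26⌋ = 86.

86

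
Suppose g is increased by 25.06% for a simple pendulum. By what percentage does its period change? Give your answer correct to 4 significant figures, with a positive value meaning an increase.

T ∝ 1/√g, so T'/T = 1/√(1.2506) = 0.89421.
Percentage change in T = (0.89421 − 1) × 100% = -10.58%.

-10.58%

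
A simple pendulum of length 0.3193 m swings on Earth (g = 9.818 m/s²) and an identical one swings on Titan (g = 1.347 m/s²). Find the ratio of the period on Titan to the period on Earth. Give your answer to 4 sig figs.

2.700

T ∝ 1/√g, so T₂/T₁ = √(g₁/g₂) = √(9.818/1.347) = 2.700.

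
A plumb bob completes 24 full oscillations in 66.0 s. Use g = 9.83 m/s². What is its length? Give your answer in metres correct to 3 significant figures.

1.88 m

T = 66.0/24 = 2.750 s.
From T = 2π√(L/g), L = gT²/(4π²) = 9.83 × 2.750²/(4π²) = 1.88 m.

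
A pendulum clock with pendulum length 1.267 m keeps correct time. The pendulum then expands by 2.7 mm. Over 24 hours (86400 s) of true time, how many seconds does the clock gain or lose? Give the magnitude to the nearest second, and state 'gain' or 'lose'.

lose 92 s

T ∝ √L, so T'/T = √(1.26970/1.267) = 1.00106.
In 86400 s of true time the clock registers 86400/1.00106 = 86308.1 s, so it loses 92 s.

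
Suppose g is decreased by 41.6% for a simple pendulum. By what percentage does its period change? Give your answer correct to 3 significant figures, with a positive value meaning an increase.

30.9%

T ∝ 1/√g, so T'/T = 1/√(0.5840) = 1.309.
Percentage change in T = (1.309 − 1) × 100% = 30.9%.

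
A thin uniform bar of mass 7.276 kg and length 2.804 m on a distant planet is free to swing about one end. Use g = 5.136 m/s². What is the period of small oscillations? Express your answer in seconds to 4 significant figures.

3.791 s

For a physical pendulum T = 2π√(I/(mgd)), with d = 1.4020 m from pivot to centre of mass.
I_cm = mL²/12 = 7.276 × 2.804²/12 = 4.7672 kg·m²; I = I_cm + md² = 4.7672 + 7.276 × 1.4020² = 19.069 kg·m².
T = 2π√(19.069/(7.276 × 5.136 × 1.4020)) = 3.791 s.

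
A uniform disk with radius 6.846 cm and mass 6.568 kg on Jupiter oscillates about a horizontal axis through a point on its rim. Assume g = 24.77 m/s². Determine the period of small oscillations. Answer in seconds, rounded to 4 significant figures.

0.4046 s

I_cm = ½mr² = 0.015391 kg·m². The pivot is at distance d = 0.06846 m from the centre of mass.
By the parallel-axis theorem, I = I_cm + md² = 0.015391 + 0.030783 = 0.046174 kg·m².
T = 2π√(I/(mgd)) = 2π√(0.046174/(6.568 × 24.77 × 0.06846)) = 0.4046 s.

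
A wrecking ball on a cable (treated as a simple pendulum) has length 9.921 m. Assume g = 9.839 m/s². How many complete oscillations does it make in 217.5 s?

34

T = 2π√(L/g) = 2π√(9.921/9.839) = 6.3093 s.
Number of complete oscillations = ⌊217.5/6.3093⌋ = ⌊34.473⌋ = 34.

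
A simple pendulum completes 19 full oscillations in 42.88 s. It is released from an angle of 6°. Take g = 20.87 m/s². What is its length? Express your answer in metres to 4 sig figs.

2.693 m

T = 42.88/19 = 2.2568 s.
From T = 2π√(L/g), L = gT²/(4π²) = 20.87 × 2.2568²/(4π²) = 2.693 m.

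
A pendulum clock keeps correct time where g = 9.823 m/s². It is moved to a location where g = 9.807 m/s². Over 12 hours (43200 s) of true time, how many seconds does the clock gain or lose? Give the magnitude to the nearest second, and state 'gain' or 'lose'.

lose 35 s

The clock's period scales as T ∝ 1/√g, so T'/T = √(9.823/9.807) = 1.00082.
In 43200 s of true time the clock registers 43200/1.00082 = 43164.8 s, so it loses 35 s.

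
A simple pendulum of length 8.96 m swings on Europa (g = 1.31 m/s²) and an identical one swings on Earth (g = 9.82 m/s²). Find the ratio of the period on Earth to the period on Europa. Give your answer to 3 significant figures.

0.365

T ∝ 1/√g, so T₂/T₁ = √(g₁/g₂) = √(1.31/9.82) = 0.365.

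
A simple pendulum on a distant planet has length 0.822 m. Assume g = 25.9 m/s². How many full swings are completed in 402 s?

359

T = 2π√(L/g) = 2π√(0.822/25.9) = 1.119 s.
Number of complete oscillations = ⌊402/1.119⌋ = ⌊359.1⌋ = 359.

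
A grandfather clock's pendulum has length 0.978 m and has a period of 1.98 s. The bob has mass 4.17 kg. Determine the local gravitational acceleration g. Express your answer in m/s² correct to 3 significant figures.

9.85 m/s²

From T = 2π√(L/g), g = 4π²L/T² = 4π² × 0.978/1.980² = 9.85 m/s².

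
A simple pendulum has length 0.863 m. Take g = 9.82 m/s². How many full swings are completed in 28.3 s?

15

T = 2π√(L/g) = 2π√(0.863/9.82) = 1.863 s.
Number of complete oscillations = ⌊28.3/1.863⌋ = ⌊15.19⌋ = 15.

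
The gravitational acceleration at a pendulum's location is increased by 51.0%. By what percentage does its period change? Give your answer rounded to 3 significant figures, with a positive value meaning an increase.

-18.6%

T ∝ 1/√g, so T'/T = 1/√(1.510) = 0.8138.
Percentage change in T = (0.8138 − 1) × 100% = -18.6%.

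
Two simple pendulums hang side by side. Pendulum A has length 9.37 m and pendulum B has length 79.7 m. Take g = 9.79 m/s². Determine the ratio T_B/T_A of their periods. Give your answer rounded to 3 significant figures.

2.92

T ∝ √L, so T_B/T_A = √(L_B/L_A) = √(79.7/9.37) = 2.92.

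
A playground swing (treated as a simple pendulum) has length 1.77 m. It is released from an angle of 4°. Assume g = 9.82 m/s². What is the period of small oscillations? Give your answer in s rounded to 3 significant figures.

T = 2π√(L/g) = 2π√(1.77/9.82) = 2π × 0.4246 = 2.67 s.

2.67 s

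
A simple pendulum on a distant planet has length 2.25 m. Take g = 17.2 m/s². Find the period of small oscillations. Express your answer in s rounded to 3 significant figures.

T = 2π√(L/g) = 2π√(2.25/17.2) = 2π × 0.3617 = 2.27 s.

2.27 s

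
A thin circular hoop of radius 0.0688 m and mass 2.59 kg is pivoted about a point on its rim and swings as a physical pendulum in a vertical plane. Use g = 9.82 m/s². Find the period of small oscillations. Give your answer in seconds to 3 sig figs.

0.744 s

I_cm = mr² = 0.01226 kg·m². The pivot is at distance d = 0.0688 m from the centre of mass.
By the parallel-axis theorem, I = I_cm + md² = 0.01226 + 0.01226 = 0.02452 kg·m².
T = 2π√(I/(mgd)) = 2π√(0.02452/(2.59 × 9.82 × 0.0688)) = 0.744 s.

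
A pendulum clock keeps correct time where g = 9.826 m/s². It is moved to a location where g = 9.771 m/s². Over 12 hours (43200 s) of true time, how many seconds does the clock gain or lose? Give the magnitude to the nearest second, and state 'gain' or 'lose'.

The clock's period scales as T ∝ 1/√g, so T'/T = √(9.826/9.771) = 1.00281.
In 43200 s of true time the clock registers 43200/1.00281 = 43078.9 s, so it loses 121 s.

lose 121 s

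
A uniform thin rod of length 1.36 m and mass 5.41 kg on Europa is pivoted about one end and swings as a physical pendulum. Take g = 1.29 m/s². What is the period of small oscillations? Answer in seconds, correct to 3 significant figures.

For a physical pendulum T = 2π√(I/(mgd)), with d = 0.6800 m from pivot to centre of mass.
I_cm = mL²/12 = 5.41 × 1.36²/12 = 0.8339 kg·m²; I = I_cm + md² = 0.8339 + 5.41 × 0.6800² = 3.335 kg·m².
T = 2π√(3.335/(5.41 × 1.29 × 0.6800)) = 5.27 s.

5.27 s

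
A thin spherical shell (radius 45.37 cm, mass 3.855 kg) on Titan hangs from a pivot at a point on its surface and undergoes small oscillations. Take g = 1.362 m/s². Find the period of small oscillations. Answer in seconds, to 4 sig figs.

I_cm = (2/3)mr² = 0.52902 kg·m². The pivot is at distance d = 0.4537 m from the centre of mass.
By the parallel-axis theorem, I = I_cm + md² = 0.52902 + 0.79353 = 1.3225 kg·m².
T = 2π√(I/(mgd)) = 2π√(1.3225/(3.855 × 1.362 × 0.4537)) = 4.682 s.

4.682 s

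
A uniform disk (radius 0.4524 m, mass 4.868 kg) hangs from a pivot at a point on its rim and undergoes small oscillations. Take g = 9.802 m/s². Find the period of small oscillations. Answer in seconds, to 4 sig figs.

I_cm = ½mr² = 0.49816 kg·m². The pivot is at distance d = 0.4524 m from the centre of mass.
By the parallel-axis theorem, I = I_cm + md² = 0.49816 + 0.99631 = 1.4945 kg·m².
T = 2π√(I/(mgd)) = 2π√(1.4945/(4.868 × 9.802 × 0.4524)) = 1.653 s.

1.653 s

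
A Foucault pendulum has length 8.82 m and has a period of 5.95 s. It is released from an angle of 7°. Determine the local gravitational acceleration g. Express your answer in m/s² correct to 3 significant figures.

From T = 2π√(L/g), g = 4π²L/T² = 4π² × 8.82/5.950² = 9.84 m/s².

9.84 m/s²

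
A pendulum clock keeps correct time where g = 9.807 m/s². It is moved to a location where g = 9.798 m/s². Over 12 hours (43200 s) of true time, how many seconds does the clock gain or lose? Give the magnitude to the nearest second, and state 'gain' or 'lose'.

lose 20 s

The clock's period scales as T ∝ 1/√g, so T'/T = √(9.807/9.798) = 1.00046.
In 43200 s of true time the clock registers 43200/1.00046 = 43180.2 s, so it loses 20 s.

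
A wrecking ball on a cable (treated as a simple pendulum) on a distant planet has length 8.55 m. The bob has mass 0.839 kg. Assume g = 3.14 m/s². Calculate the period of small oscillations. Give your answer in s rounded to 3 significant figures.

T = 2π√(L/g) = 2π√(8.55/3.14) = 2π × 1.650 = 10.4 s.

10.4 s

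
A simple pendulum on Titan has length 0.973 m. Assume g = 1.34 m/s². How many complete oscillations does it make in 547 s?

T = 2π√(L/g) = 2π√(0.973/1.34) = 5.354 s.
Number of complete oscillations = ⌊547/5.354⌋ = ⌊102.2⌋ = 102.

102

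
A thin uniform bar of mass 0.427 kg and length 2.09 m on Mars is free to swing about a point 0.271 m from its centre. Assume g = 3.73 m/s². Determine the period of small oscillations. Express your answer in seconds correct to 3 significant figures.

4.13 s

For a physical pendulum T = 2π√(I/(mgd)), with d = 0.2710 m from pivot to centre of mass.
I_cm = mL²/12 = 0.427 × 2.09²/12 = 0.1554 kg·m²; I = I_cm + md² = 0.1554 + 0.427 × 0.2710² = 0.1868 kg·m².
T = 2π√(0.1868/(0.427 × 3.73 × 0.2710)) = 4.13 s.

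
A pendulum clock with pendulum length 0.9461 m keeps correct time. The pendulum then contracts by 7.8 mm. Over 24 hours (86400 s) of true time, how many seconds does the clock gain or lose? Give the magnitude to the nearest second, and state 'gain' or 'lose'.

T ∝ √L, so T'/T = √(0.93830/0.9461) = 0.995869.
In 86400 s of true time the clock registers 86400/0.995869 = 86758.4 s, so it gains 358 s.

gain 358 s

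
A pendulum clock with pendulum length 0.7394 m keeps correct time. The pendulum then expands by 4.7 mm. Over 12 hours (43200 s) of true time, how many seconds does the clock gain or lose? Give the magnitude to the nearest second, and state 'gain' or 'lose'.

lose 137 s

T ∝ √L, so T'/T = √(0.74410/0.7394) = 1.00317.
In 43200 s of true time the clock registers 43200/1.00317 = 43063.4 s, so it loses 137 s.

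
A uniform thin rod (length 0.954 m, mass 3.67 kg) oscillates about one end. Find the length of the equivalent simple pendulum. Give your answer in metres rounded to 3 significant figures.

0.636 m

The equivalent simple-pendulum length is L_eq = I/(md), where I is about the pivot and d = 0.4770 m.
I_cm = (1/12)mL² = 0.2783 kg·m², so I = I_cm + md² = 0.2783 + 0.8350 = 1.113 kg·m².
L_eq = 1.113/(3.67 × 0.4770) = 0.636 m.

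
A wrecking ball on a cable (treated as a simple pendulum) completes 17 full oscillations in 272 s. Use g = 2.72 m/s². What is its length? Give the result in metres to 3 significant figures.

T = 272/17 = 16.00 s.
From T = 2π√(L/g), L = gT²/(4π²) = 2.72 × 16.00²/(4π²) = 17.6 m.

17.6 m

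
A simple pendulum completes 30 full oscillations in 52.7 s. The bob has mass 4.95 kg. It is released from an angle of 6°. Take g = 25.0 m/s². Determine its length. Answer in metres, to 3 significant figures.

1.95 m

T = 52.7/30 = 1.757 s.
From T = 2π√(L/g), L = gT²/(4π²) = 25.0 × 1.757²/(4π²) = 1.95 m.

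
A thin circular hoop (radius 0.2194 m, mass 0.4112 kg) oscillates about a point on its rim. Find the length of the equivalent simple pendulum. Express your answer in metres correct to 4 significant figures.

The equivalent simple-pendulum length is L_eq = I/(md), where I is about the pivot and d = 0.21940 m.
I_cm = mR² = 0.019794 kg·m², so I = I_cm + md² = 0.019794 + 0.019794 = 0.039587 kg·m².
L_eq = 0.039587/(0.4112 × 0.21940) = 0.4388 m.

0.4388 m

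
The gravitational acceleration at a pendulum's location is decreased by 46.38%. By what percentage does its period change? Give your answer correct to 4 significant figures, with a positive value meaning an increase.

36.56%

T ∝ 1/√g, so T'/T = 1/√(0.53620) = 1.3656.
Percentage change in T = (1.3656 − 1) × 100% = 36.56%.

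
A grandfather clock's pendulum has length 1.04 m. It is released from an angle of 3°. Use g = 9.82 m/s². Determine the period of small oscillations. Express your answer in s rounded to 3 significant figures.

T = 2π√(L/g) = 2π√(1.04/9.82) = 2π × 0.3254 = 2.04 s.

2.04 s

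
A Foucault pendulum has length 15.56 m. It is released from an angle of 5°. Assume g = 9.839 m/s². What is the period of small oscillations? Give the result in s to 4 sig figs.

T = 2π√(L/g) = 2π√(15.56/9.839) = 2π × 1.2576 = 7.901 s.

7.901 s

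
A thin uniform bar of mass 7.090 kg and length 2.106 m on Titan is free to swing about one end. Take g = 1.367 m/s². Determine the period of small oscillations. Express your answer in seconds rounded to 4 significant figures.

6.368 s

For a physical pendulum T = 2π√(I/(mgd)), with d = 1.0530 m from pivot to centre of mass.
I_cm = mL²/12 = 7.090 × 2.106²/12 = 2.6205 kg·m²; I = I_cm + md² = 2.6205 + 7.090 × 1.0530² = 10.482 kg·m².
T = 2π√(10.482/(7.090 × 1.367 × 1.0530)) = 6.368 s.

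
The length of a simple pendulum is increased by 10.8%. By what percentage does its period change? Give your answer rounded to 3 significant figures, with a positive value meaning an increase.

5.26%

T ∝ √L, so T'/T = √(1.108) = 1.053.
Percentage change in T = (1.053 − 1) × 100% = 5.26%.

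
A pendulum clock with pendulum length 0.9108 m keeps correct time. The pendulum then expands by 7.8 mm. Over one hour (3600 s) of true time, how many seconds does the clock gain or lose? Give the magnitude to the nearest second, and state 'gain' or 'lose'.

lose 15 s

T ∝ √L, so T'/T = √(0.91860/0.9108) = 1.00427.
In 3600 s of true time the clock registers 3600/1.00427 = 3584.7 s, so it loses 15 s.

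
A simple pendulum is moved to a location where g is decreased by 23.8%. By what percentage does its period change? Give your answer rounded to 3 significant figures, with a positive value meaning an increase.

14.6%

T ∝ 1/√g, so T'/T = 1/√(0.7620) = 1.146.
Percentage change in T = (1.146 − 1) × 100% = 14.6%.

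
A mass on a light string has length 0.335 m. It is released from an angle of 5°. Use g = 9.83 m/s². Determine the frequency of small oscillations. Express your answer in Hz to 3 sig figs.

T = 2π√(L/g) = 2π√(0.335/9.83) = 1.160 s, so f = 1/T = 0.862 Hz.

0.862 Hz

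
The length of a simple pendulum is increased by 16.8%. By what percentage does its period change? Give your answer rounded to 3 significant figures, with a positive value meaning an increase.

T ∝ √L, so T'/T = √(1.168) = 1.081.
Percentage change in T = (1.081 − 1) × 100% = 8.07%.

8.07%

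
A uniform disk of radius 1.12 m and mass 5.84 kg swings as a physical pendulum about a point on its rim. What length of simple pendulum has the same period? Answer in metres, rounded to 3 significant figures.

1.68 m

The equivalent simple-pendulum length is L_eq = I/(md), where I is about the pivot and d = 1.120 m.
I_cm = ½mR² = 3.663 kg·m², so I = I_cm + md² = 3.663 + 7.326 = 10.99 kg·m².
L_eq = 10.99/(5.84 × 1.120) = 1.68 m.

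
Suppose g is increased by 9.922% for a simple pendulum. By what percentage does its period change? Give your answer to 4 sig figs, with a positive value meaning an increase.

-4.620%

T ∝ 1/√g, so T'/T = 1/√(1.0992) = 0.95380.
Percentage change in T = (0.95380 − 1) × 100% = -4.620%.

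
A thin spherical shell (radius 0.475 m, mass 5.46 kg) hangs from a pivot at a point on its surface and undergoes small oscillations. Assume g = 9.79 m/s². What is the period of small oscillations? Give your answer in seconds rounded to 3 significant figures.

1.79 s

I_cm = (2/3)mr² = 0.8213 kg·m². The pivot is at distance d = 0.475 m from the centre of mass.
By the parallel-axis theorem, I = I_cm + md² = 0.8213 + 1.232 = 2.053 kg·m².
T = 2π√(I/(mgd)) = 2π√(2.053/(5.46 × 9.79 × 0.475)) = 1.79 s.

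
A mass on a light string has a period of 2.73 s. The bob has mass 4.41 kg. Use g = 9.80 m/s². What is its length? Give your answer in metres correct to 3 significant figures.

1.85 m

From T = 2π√(L/g), L = gT²/(4π²) = 9.80 × 2.730²/(4π²) = 1.85 m.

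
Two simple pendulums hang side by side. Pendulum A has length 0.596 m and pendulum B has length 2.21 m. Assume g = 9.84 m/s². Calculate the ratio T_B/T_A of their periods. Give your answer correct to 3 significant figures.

T ∝ √L, so T_B/T_A = √(L_B/L_A) = √(2.21/0.596) = 1.93.

1.93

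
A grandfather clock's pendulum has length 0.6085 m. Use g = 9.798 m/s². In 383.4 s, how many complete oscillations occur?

244

T = 2π√(L/g) = 2π√(0.6085/9.798) = 1.5658 s.
Number of complete oscillations = ⌊383.4/1.5658⌋ = ⌊244.86⌋ = 244.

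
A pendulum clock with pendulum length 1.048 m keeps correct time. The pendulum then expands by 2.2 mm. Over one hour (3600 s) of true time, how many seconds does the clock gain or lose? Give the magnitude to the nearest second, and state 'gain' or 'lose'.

lose 4 s

T ∝ √L, so T'/T = √(1.05020/1.048) = 1.00105.
In 3600 s of true time the clock registers 3600/1.00105 = 3596.2 s, so it loses 4 s.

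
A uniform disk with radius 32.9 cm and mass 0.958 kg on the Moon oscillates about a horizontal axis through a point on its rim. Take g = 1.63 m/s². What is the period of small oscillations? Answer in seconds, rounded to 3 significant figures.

3.46 s

I_cm = ½mr² = 0.05185 kg·m². The pivot is at distance d = 0.329 m from the centre of mass.
By the parallel-axis theorem, I = I_cm + md² = 0.05185 + 0.1037 = 0.1555 kg·m².
T = 2π√(I/(mgd)) = 2π√(0.1555/(0.958 × 1.63 × 0.329)) = 3.46 s.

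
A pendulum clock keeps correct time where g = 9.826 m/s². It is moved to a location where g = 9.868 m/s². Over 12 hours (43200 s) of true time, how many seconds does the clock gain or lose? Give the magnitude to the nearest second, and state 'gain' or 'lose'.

The clock's period scales as T ∝ 1/√g, so T'/T = √(9.826/9.868) = 0.997870.
In 43200 s of true time the clock registers 43200/0.997870 = 43292.2 s, so it gains 92 s.

gain 92 s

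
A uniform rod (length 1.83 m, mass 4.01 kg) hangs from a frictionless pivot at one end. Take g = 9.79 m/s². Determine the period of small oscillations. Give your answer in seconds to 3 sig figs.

For a physical pendulum T = 2π√(I/(mgd)), with d = 0.9150 m from pivot to centre of mass.
I_cm = mL²/12 = 4.01 × 1.83²/12 = 1.119 kg·m²; I = I_cm + md² = 1.119 + 4.01 × 0.9150² = 4.476 kg·m².
T = 2π√(4.476/(4.01 × 9.79 × 0.9150)) = 2.22 s.

2.22 s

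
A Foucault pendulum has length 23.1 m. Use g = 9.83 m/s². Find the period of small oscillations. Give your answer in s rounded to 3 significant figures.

9.63 s

T = 2π√(L/g) = 2π√(23.1/9.83) = 2π × 1.533 = 9.63 s.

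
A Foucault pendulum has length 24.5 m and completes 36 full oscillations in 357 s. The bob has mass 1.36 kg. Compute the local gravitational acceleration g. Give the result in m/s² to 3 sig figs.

T = 357/36 = 9.917 s.
From T = 2π√(L/g), g = 4π²L/T² = 4π² × 24.5/9.917² = 9.84 m/s².

9.84 m/s²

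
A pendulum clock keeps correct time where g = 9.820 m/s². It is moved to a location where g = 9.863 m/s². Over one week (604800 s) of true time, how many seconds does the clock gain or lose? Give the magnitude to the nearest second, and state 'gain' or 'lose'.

gain 1323 s

The clock's period scales as T ∝ 1/√g, so T'/T = √(9.820/9.863) = 0.997818.
In 604800 s of true time the clock registers 604800/0.997818 = 606122.7 s, so it gains 1323 s.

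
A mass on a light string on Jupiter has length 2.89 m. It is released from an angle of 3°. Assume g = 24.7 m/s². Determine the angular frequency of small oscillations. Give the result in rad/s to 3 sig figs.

2.92 rad/s

ω = √(g/L) = √(24.7/2.89) = 2.92 rad/s.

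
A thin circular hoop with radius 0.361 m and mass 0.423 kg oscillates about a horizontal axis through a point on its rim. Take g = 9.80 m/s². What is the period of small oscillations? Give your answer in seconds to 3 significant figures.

1.71 s

I_cm = mr² = 0.05513 kg·m². The pivot is at distance d = 0.361 m from the centre of mass.
By the parallel-axis theorem, I = I_cm + md² = 0.05513 + 0.05513 = 0.1103 kg·m².
T = 2π√(I/(mgd)) = 2π√(0.1103/(0.423 × 9.80 × 0.361)) = 1.71 s.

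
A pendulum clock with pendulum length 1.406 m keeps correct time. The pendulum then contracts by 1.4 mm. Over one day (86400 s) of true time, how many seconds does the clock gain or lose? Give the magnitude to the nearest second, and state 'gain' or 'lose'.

T ∝ √L, so T'/T = √(1.40460/1.406) = 0.999502.
In 86400 s of true time the clock registers 86400/0.999502 = 86443.0 s, so it gains 43 s.

gain 43 s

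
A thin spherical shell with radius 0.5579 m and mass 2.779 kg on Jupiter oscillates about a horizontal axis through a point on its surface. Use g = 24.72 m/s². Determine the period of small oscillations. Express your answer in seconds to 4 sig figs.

1.219 s

I_cm = (2/3)mr² = 0.57665 kg·m². The pivot is at distance d = 0.5579 m from the centre of mass.
By the parallel-axis theorem, I = I_cm + md² = 0.57665 + 0.86497 = 1.4416 kg·m².
T = 2π√(I/(mgd)) = 2π√(1.4416/(2.779 × 24.72 × 0.5579)) = 1.219 s.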